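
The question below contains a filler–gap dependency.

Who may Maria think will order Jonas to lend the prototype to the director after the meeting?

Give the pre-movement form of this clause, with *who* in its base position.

Maria may think who will order Jonas to lend the prototype to the director after the meeting.

'who' is the subject of the clause embedded under 'think'. Fronting leaves a gap immediately after 'think':
Who may Maria think ___ will order Jonas to lend the prototype to the director after the meeting?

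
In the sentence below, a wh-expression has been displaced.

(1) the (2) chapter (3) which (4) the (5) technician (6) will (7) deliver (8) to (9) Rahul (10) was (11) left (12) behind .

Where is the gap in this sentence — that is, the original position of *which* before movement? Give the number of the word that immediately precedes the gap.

The filler 'which' is interpreted as the direct object of 'deliver'. Fronting leaves a gap immediately after 'deliver':
The chapter which the technician will deliver ___ to Rahul was left behind.
'deliver' is word 7.

7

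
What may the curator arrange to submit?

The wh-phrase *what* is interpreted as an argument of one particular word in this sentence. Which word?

submit

In situ: The curator may arrange to submit what.
'what' is the direct object of 'submit'. It moves to the left edge, and the trace sits right after 'submit':
What may the curator arrange to submit ___?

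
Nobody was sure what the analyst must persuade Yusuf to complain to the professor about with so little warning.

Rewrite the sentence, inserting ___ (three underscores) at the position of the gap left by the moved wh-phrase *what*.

Nobody was sure what the analyst must persuade Yusuf to complain to the professor about ___ with so little warning.

Underlying clause: The analyst must persuade Yusuf to complain to the professor about what with so little warning.
'what' is the object of the preposition 'about'. The gap is right after 'about'.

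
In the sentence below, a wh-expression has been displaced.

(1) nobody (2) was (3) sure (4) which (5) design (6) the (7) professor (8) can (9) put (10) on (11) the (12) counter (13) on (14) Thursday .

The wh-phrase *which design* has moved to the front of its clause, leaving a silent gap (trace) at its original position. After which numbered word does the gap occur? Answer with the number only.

9

Pre-movement form: The professor can put which design on the counter on Thursday.
'which design' is the direct object of 'put'. Wh-movement fronts it, leaving a gap right after 'put':
Nobody was sure which design the professor can put ___ on the counter on Thursday.
'put' is word 9.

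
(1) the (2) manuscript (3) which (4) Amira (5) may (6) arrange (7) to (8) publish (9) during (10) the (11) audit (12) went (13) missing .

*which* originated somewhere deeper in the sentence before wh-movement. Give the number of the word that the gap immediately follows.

8

'which' functions as the direct object of 'publish'. It moves to the left edge, and the trace sits right after 'publish':
The manuscript which Amira may arrange to publish ___ during the audit went missing.
'publish' is word 8.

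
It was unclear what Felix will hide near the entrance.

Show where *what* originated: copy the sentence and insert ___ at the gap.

Before movement: Felix will hide what near the entrance.
'what' is the direct object of 'hide'. The gap is right after 'hide'.

It was unclear what Felix will hide ___ near the entrance.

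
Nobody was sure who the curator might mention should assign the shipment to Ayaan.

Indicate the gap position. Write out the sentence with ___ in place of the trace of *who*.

Before movement: The curator might mention who should assign the shipment to Ayaan.
'who' functions as the subject of the clause embedded under 'mention'. The gap is right after 'mention'.

Nobody was sure who the curator might mention ___ should assign the shipment to Ayaan.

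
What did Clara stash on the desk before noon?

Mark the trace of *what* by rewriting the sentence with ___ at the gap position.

What did Clara stash ___ on the desk before noon?

Before movement: Clara did stash what on the desk before noon.
The filler 'what' is interpreted as the direct object of 'stash'. The gap is right after 'stash'.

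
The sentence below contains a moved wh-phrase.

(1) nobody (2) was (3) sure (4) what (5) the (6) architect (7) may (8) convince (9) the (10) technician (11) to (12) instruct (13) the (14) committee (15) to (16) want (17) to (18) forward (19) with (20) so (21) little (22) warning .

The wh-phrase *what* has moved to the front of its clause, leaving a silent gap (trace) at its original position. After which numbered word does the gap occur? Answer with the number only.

18

In situ: The architect may convince the technician to instruct the committee to want to forward what with so little warning.
The filler 'what' is interpreted as the direct object of 'forward'. It moves to the left edge, and the trace sits right after 'forward':
Nobody was sure what the architect may convince the technician to instruct the committee to want to forward ___ with so little warning.
'forward' is word 18.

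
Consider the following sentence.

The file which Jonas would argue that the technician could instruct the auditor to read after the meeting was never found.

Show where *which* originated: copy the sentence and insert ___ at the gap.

The filler 'which' is interpreted as the direct object of 'read'. The gap is right after 'read'.

The file which Jonas would argue that the technician could instruct the auditor to read ___ after the meeting was never found.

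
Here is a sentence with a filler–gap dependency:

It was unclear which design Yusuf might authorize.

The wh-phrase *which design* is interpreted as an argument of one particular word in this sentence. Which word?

Underlying clause: Yusuf might authorize which design.
The filler 'which design' is interpreted as the direct object of 'authorize'. Fronting leaves a gap immediately after 'authorize':
It was unclear which design Yusuf might authorize ___.

authorize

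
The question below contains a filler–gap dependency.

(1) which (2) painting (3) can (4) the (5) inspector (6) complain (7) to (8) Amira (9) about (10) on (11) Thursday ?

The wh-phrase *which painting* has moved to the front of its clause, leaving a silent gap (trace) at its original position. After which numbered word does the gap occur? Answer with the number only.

In situ: The inspector can complain to Amira about which painting on Thursday.
'which painting' functions as the object of the preposition 'about'. Wh-movement fronts it, leaving a gap right after 'about':
Which painting can the inspector complain to Amira about ___ on Thursday?
'about' is word 9.

9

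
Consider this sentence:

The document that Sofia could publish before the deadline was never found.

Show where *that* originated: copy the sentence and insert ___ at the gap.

The document that Sofia could publish ___ before the deadline was never found.

'that' is the direct object of 'publish'. The gap is right after 'publish'.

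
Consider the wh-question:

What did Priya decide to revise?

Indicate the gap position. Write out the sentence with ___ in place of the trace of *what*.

In situ: Priya did decide to revise what.
'what' functions as the direct object of 'revise'. The gap is right after 'revise'.

What did Priya decide to revise ___?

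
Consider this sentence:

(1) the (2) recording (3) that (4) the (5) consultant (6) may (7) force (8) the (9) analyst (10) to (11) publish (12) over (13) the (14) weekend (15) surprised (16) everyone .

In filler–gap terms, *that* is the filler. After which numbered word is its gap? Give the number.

11

'that' is the direct object of 'publish'. Wh-movement fronts it, leaving a gap right after 'publish':
The recording that the consultant may force the analyst to publish ___ over the weekend surprised everyone.
'publish' is word 11.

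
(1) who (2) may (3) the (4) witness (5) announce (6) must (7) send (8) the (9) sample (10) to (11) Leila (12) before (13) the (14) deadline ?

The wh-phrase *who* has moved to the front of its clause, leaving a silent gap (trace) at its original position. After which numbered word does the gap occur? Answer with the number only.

Underlying clause: The witness may announce who must send the sample to Leila before the deadline.
'who' functions as the subject of the clause embedded under 'announce'. Wh-movement fronts it, leaving a gap right after 'announce':
Who may the witness announce ___ must send the sample to Leila before the deadline?
'announce' is word 5.

5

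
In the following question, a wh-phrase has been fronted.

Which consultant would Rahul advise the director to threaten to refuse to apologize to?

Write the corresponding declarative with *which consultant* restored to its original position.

'which consultant' functions as the object of the preposition 'to'. Fronting leaves a gap immediately after 'to':
Which consultant would Rahul advise the director to threaten to refuse to apologize to ___?

Rahul would advise the director to threaten to refuse to apologize to which consultant.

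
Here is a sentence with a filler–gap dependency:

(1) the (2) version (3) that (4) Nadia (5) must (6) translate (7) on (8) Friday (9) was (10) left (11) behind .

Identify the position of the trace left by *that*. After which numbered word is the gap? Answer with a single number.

'that' functions as the direct object of 'translate'. It moves to the left edge, and the trace sits right after 'translate':
The version that Nadia must translate ___ on Friday was left behind.
'translate' is word 6.

6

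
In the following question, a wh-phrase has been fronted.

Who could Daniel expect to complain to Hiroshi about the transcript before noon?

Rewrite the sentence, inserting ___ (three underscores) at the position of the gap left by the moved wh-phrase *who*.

Who could Daniel expect ___ to complain to Hiroshi about the transcript before noon?

Pre-movement form: Daniel could expect who to complain to Hiroshi about the transcript before noon.
'who' is the direct object of 'expect'. The gap is right after 'expect'.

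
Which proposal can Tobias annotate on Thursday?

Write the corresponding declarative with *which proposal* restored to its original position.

'which proposal' functions as the direct object of 'annotate'. Fronting leaves a gap immediately after 'annotate':
Which proposal can Tobias annotate ___ on Thursday?

Tobias can annotate which proposal on Thursday.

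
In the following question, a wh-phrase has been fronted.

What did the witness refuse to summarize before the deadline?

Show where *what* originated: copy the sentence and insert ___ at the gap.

What did the witness refuse to summarize ___ before the deadline?

Underlying clause: The witness did refuse to summarize what before the deadline.
'what' functions as the direct object of 'summarize'. The gap is right after 'summarize'.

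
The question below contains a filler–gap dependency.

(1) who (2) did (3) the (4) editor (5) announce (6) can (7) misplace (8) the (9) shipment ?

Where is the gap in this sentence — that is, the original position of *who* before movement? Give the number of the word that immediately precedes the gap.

5

In situ: The editor did announce who can misplace the shipment.
'who' is the subject of the clause embedded under 'announce'. It moves to the left edge, and the trace sits right after 'announce':
Who did the editor announce ___ can misplace the shipment?
'announce' is word 5.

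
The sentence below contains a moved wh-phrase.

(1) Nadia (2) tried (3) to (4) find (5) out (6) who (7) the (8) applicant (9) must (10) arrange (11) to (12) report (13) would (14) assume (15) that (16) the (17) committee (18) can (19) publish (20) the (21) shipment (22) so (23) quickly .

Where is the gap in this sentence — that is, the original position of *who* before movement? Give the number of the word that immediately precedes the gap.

12

Pre-movement form: The applicant must arrange to report who would assume that the committee can publish the shipment so quickly.
The filler 'who' is interpreted as the subject of the clause embedded under 'report'. It moves to the left edge, and the trace sits right after 'report':
Nadia tried to find out who the applicant must arrange to report ___ would assume that the committee can publish the shipment so quickly.
'report' is word 12.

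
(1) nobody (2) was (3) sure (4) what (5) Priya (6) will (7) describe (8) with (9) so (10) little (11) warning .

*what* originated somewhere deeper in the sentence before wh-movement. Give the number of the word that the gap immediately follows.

Underlying clause: Priya will describe what with so little warning.
The filler 'what' is interpreted as the direct object of 'describe'. Fronting leaves a gap immediately after 'describe':
Nobody was sure what Priya will describe ___ with so little warning.
'describe' is word 7.

7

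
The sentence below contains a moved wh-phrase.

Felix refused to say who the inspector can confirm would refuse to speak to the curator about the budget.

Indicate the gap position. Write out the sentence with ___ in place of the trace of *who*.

Felix refused to say who the inspector can confirm ___ would refuse to speak to the curator about the budget.

Pre-movement form: The inspector can confirm who would refuse to speak to the curator about the budget.
The filler 'who' is interpreted as the subject of the clause embedded under 'confirm'. The gap is right after 'confirm'.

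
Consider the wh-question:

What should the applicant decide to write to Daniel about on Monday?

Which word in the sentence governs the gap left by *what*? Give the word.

about

In situ: The applicant should decide to write to Daniel about what on Monday.
'what' functions as the object of the preposition 'about'. Fronting leaves a gap immediately after 'about':
What should the applicant decide to write to Daniel about ___ on Monday?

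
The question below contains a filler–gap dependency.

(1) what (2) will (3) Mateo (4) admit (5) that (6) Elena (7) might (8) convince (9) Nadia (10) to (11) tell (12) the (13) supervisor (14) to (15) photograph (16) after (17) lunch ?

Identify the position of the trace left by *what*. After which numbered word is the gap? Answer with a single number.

Pre-movement form: Mateo will admit that Elena might convince Nadia to tell the supervisor to photograph what after lunch.
The filler 'what' is interpreted as the direct object of 'photograph'. Wh-movement fronts it, leaving a gap right after 'photograph':
What will Mateo admit that Elena might convince Nadia to tell the supervisor to photograph ___ after lunch?
'photograph' is word 15.

15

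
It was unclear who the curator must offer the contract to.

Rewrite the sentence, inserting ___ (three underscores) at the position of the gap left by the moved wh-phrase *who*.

Underlying clause: The curator must offer the contract to who.
'who' functions as the object of the preposition 'to' (recipient of 'offer'). The gap is right after 'to'.

It was unclear who the curator must offer the contract to ___.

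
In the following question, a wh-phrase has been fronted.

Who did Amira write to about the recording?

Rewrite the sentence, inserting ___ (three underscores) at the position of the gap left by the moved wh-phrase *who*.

Who did Amira write to ___ about the recording?

Pre-movement form: Amira did write to who about the recording.
The filler 'who' is interpreted as the object of the preposition 'to'. The gap is right after 'to'.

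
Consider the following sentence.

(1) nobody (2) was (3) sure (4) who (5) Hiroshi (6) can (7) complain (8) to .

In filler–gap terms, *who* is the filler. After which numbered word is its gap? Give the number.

Before movement: Hiroshi can complain to who.
The filler 'who' is interpreted as the object of the preposition 'to'. Fronting leaves a gap immediately after 'to':
Nobody was sure who Hiroshi can complain to ___.
'to' is word 8.

8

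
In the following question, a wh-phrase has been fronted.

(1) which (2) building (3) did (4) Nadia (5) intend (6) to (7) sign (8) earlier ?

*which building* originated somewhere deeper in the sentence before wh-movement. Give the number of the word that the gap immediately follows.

Underlying clause: Nadia did intend to sign which building earlier.
'which building' is the direct object of 'sign'. It moves to the left edge, and the trace sits right after 'sign':
Which building did Nadia intend to sign ___ earlier?
'sign' is word 7.

7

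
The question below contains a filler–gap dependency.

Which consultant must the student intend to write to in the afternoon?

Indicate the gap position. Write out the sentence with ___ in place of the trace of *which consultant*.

Pre-movement form: The student must intend to write to which consultant in the afternoon.
The filler 'which consultant' is interpreted as the object of the preposition 'to'. The gap is right after 'to'.

Which consultant must the student intend to write to ___ in the afternoon?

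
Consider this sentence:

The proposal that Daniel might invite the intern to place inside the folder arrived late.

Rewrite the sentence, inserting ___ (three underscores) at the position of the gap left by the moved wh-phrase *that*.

The proposal that Daniel might invite the intern to place ___ inside the folder arrived late.

The filler 'that' is interpreted as the direct object of 'place'. The gap is right after 'place'.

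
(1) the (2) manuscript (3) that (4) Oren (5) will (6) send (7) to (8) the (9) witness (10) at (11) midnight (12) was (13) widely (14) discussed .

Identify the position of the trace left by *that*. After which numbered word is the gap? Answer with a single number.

6

The filler 'that' is interpreted as the direct object of 'send'. Wh-movement fronts it, leaving a gap right after 'send':
The manuscript that Oren will send ___ to the witness at midnight was widely discussed.
'send' is word 6.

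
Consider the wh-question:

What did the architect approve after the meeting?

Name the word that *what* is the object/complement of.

Before movement: The architect did approve what after the meeting.
The filler 'what' is interpreted as the direct object of 'approve'. Fronting leaves a gap immediately after 'approve':
What did the architect approve ___ after the meeting?

approve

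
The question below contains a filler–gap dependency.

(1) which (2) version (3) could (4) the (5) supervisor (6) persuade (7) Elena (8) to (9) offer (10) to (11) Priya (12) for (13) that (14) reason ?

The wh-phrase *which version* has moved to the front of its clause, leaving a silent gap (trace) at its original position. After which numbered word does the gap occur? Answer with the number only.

Before movement: The supervisor could persuade Elena to offer which version to Priya for that reason.
The filler 'which version' is interpreted as the direct object of 'offer'. It moves to the left edge, and the trace sits right after 'offer':
Which version could the supervisor persuade Elena to offer ___ to Priya for that reason?
'offer' is word 9.

9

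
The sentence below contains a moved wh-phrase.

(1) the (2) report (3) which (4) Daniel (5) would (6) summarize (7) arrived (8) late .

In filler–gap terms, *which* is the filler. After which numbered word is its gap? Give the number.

'which' is the direct object of 'summarize'. Fronting leaves a gap immediately after 'summarize':
The report which Daniel would summarize ___ arrived late.
'summarize' is word 6.

6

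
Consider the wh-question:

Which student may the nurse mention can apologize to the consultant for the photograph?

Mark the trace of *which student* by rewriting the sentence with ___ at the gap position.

Which student may the nurse mention ___ can apologize to the consultant for the photograph?

Pre-movement form: The nurse may mention which student can apologize to the consultant for the photograph.
'which student' is the subject of the clause embedded under 'mention'. The gap is right after 'mention'.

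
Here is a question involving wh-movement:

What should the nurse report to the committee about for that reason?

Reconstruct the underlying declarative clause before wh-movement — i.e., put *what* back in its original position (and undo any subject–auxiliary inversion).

The filler 'what' is interpreted as the object of the preposition 'about'. It moves to the left edge, and the trace sits right after 'about':
What should the nurse report to the committee about ___ for that reason?

The nurse should report to the committee about what for that reason.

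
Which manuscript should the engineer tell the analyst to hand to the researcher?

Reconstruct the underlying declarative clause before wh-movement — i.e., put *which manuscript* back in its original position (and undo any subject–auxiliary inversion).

The engineer should tell the analyst to hand which manuscript to the researcher.

The filler 'which manuscript' is interpreted as the direct object of 'hand'. Wh-movement fronts it, leaving a gap right after 'hand':
Which manuscript should the engineer tell the analyst to hand ___ to the researcher?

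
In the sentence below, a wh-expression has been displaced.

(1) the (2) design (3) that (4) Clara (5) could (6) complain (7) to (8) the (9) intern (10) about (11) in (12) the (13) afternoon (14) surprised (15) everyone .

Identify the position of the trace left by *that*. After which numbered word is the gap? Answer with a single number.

10

'that' is the object of the preposition 'about'. Wh-movement fronts it, leaving a gap right after 'about':
The design that Clara could complain to the intern about ___ in the afternoon surprised everyone.
'about' is word 10.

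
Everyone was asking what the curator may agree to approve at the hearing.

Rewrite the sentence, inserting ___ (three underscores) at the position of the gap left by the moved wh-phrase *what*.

Before movement: The curator may agree to approve what at the hearing.
'what' functions as the direct object of 'approve'. The gap is right after 'approve'.

Everyone was asking what the curator may agree to approve ___ at the hearing.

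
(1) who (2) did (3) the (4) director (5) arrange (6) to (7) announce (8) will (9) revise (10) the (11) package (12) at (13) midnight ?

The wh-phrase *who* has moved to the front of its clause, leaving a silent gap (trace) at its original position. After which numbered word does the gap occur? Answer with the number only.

In situ: The director did arrange to announce who will revise the package at midnight.
'who' functions as the subject of the clause embedded under 'announce'. Fronting leaves a gap immediately after 'announce':
Who did the director arrange to announce ___ will revise the package at midnight?
'announce' is word 7.

7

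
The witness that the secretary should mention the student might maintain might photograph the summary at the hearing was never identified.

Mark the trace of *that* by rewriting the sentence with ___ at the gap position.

The witness that the secretary should mention the student might maintain ___ might photograph the summary at the hearing was never identified.

'that' functions as the subject of the clause embedded under 'maintain'. The gap is right after 'maintain'.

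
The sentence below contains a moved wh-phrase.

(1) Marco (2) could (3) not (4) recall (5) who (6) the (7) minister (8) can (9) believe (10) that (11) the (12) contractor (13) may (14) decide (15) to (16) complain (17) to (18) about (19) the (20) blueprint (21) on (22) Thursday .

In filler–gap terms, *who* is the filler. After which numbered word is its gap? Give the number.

17

Pre-movement form: The minister can believe that the contractor may decide to complain to who about the blueprint on Thursday.
'who' functions as the object of the preposition 'to'. It moves to the left edge, and the trace sits right after 'to':
Marco could not recall who the minister can believe that the contractor may decide to complain to ___ about the blueprint on Thursday.
'to' is word 17.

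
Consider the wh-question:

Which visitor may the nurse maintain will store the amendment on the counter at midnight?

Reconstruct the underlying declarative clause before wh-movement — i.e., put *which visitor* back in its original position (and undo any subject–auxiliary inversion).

The nurse may maintain which visitor will store the amendment on the counter at midnight.

The filler 'which visitor' is interpreted as the subject of the clause embedded under 'maintain'. Wh-movement fronts it, leaving a gap right after 'maintain':
Which visitor may the nurse maintain ___ will store the amendment on the counter at midnight?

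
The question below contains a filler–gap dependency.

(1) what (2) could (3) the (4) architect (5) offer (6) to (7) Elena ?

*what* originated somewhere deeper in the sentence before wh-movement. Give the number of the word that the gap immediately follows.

In situ: The architect could offer what to Elena.
The filler 'what' is interpreted as the direct object of 'offer'. Fronting leaves a gap immediately after 'offer':
What could the architect offer ___ to Elena?
'offer' is word 5.

5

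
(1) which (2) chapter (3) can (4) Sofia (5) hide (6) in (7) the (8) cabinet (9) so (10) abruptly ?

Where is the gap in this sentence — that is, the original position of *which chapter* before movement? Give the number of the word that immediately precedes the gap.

5

In situ: Sofia can hide which chapter in the cabinet so abruptly.
'which chapter' functions as the direct object of 'hide'. Fronting leaves a gap immediately after 'hide':
Which chapter can Sofia hide ___ in the cabinet so abruptly?
'hide' is word 5.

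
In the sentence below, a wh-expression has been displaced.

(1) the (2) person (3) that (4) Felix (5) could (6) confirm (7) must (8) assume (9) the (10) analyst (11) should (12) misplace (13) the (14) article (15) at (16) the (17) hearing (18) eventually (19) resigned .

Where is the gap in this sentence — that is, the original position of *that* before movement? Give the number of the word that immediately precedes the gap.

The filler 'that' is interpreted as the subject of the clause embedded under 'confirm'. Wh-movement fronts it, leaving a gap right after 'confirm':
The person that Felix could confirm ___ must assume the analyst should misplace the article at the hearing eventually resigned.
'confirm' is word 6.

6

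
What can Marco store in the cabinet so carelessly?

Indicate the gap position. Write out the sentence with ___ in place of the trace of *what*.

What can Marco store ___ in the cabinet so carelessly?

Pre-movement form: Marco can store what in the cabinet so carelessly.
'what' is the direct object of 'store'. The gap is right after 'store'.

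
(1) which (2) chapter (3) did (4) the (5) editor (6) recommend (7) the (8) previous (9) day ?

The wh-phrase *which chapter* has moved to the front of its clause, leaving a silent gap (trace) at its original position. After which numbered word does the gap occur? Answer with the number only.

In situ: The editor did recommend which chapter the previous day.
'which chapter' functions as the direct object of 'recommend'. Fronting leaves a gap immediately after 'recommend':
Which chapter did the editor recommend ___ the previous day?
'recommend' is word 6.

6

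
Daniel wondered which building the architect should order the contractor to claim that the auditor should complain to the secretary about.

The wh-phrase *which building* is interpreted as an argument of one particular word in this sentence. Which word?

about

In situ: The architect should order the contractor to claim that the auditor should complain to the secretary about which building.
'which building' is the object of the preposition 'about'. It moves to the left edge, and the trace sits right after 'about':
Daniel wondered which building the architect should order the contractor to claim that the auditor should complain to the secretary about ___.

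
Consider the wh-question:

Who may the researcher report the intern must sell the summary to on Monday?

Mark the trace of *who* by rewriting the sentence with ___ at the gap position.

Pre-movement form: The researcher may report the intern must sell the summary to who on Monday.
'who' is the object of the preposition 'to' (recipient of 'sell'). The gap is right after 'to'.

Who may the researcher report the intern must sell the summary to ___ on Monday?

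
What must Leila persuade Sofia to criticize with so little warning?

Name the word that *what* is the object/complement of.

criticize

Before movement: Leila must persuade Sofia to criticize what with so little warning.
'what' functions as the direct object of 'criticize'. It moves to the left edge, and the trace sits right after 'criticize':
What must Leila persuade Sofia to criticize ___ with so little warning?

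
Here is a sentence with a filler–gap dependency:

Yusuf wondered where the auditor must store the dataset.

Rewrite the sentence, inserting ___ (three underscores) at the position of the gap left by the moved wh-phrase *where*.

Yusuf wondered where the auditor must store the dataset ___.

Before movement: The auditor must store the dataset where.
'where' is the locative complement of 'store'. The gap is right after 'dataset'.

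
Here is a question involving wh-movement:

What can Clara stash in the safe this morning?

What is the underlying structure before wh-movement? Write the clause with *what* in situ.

'what' functions as the direct object of 'stash'. Fronting leaves a gap immediately after 'stash':
What can Clara stash ___ in the safe this morning?

Clara can stash what in the safe this morning.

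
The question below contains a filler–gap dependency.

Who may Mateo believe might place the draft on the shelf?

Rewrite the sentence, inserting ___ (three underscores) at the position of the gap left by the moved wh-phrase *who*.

Pre-movement form: Mateo may believe who might place the draft on the shelf.
'who' is the subject of the clause embedded under 'believe'. The gap is right after 'believe'.

Who may Mateo believe ___ might place the draft on the shelf?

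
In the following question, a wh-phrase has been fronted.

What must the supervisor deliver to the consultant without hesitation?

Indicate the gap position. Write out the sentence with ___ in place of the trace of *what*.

Underlying clause: The supervisor must deliver what to the consultant without hesitation.
'what' is the direct object of 'deliver'. The gap is right after 'deliver'.

What must the supervisor deliver ___ to the consultant without hesitation?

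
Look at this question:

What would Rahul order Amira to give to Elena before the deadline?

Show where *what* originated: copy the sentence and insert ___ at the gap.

In situ: Rahul would order Amira to give what to Elena before the deadline.
The filler 'what' is interpreted as the direct object of 'give'. The gap is right after 'give'.

What would Rahul order Amira to give ___ to Elena before the deadline?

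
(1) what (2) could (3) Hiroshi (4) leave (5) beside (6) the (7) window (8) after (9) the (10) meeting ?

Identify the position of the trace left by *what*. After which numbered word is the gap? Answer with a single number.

Underlying clause: Hiroshi could leave what beside the window after the meeting.
The filler 'what' is interpreted as the direct object of 'leave'. It moves to the left edge, and the trace sits right after 'leave':
What could Hiroshi leave ___ beside the window after the meeting?
'leave' is word 4.

4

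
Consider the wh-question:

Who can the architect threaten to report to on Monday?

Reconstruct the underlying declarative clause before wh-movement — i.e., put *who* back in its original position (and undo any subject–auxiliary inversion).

'who' is the object of the preposition 'to'. Fronting leaves a gap immediately after 'to':
Who can the architect threaten to report to ___ on Monday?

The architect can threaten to report to who on Monday.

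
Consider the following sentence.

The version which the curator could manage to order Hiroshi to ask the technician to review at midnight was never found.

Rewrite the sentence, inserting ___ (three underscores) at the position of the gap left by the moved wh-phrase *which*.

The version which the curator could manage to order Hiroshi to ask the technician to review ___ at midnight was never found.

'which' is the direct object of 'review'. The gap is right after 'review'.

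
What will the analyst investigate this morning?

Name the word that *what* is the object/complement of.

investigate

Underlying clause: The analyst will investigate what this morning.
'what' is the direct object of 'investigate'. Wh-movement fronts it, leaving a gap right after 'investigate':
What will the analyst investigate ___ this morning?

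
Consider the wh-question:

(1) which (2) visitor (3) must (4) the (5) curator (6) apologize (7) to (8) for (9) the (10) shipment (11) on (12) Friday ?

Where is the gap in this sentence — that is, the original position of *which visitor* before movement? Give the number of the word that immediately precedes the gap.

Before movement: The curator must apologize to which visitor for the shipment on Friday.
'which visitor' is the object of the preposition 'to'. Fronting leaves a gap immediately after 'to':
Which visitor must the curator apologize to ___ for the shipment on Friday?
'to' is word 7.

7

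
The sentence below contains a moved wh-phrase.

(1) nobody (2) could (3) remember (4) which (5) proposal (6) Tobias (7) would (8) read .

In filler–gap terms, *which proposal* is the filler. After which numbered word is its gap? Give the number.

8

Before movement: Tobias would read which proposal.
'which proposal' is the direct object of 'read'. Wh-movement fronts it, leaving a gap right after 'read':
Nobody could remember which proposal Tobias would read ___.
'read' is word 8.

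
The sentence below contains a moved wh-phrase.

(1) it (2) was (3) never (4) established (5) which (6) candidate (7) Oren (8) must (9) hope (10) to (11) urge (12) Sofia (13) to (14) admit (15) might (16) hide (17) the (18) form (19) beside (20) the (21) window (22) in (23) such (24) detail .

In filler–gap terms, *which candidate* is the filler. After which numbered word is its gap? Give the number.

14

Underlying clause: Oren must hope to urge Sofia to admit which candidate might hide the form beside the window in such detail.
The filler 'which candidate' is interpreted as the subject of the clause embedded under 'admit'. Fronting leaves a gap immediately after 'admit':
It was never established which candidate Oren must hope to urge Sofia to admit ___ might hide the form beside the window in such detail.
'admit' is word 14.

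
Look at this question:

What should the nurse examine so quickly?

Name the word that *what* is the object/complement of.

examine

In situ: The nurse should examine what so quickly.
The filler 'what' is interpreted as the direct object of 'examine'. It moves to the left edge, and the trace sits right after 'examine':
What should the nurse examine ___ so quickly?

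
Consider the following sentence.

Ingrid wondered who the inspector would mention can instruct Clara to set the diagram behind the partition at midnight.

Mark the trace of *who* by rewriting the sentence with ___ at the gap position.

Underlying clause: The inspector would mention who can instruct Clara to set the diagram behind the partition at midnight.
'who' is the subject of the clause embedded under 'mention'. The gap is right after 'mention'.

Ingrid wondered who the inspector would mention ___ can instruct Clara to set the diagram behind the partition at midnight.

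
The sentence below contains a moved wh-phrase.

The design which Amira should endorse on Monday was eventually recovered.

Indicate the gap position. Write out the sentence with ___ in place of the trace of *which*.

The design which Amira should endorse ___ on Monday was eventually recovered.

'which' functions as the direct object of 'endorse'. The gap is right after 'endorse'.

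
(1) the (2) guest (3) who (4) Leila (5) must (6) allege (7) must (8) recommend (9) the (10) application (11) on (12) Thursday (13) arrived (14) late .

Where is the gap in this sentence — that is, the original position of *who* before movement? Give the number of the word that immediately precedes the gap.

The filler 'who' is interpreted as the subject of the clause embedded under 'allege'. Wh-movement fronts it, leaving a gap right after 'allege':
The guest who Leila must allege ___ must recommend the application on Thursday arrived late.
'allege' is word 6.

6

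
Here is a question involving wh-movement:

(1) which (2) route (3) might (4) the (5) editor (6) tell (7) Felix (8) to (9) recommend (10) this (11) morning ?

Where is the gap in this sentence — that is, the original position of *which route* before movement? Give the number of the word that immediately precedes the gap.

Underlying clause: The editor might tell Felix to recommend which route this morning.
The filler 'which route' is interpreted as the direct object of 'recommend'. Wh-movement fronts it, leaving a gap right after 'recommend':
Which route might the editor tell Felix to recommend ___ this morning?
'recommend' is word 9.

9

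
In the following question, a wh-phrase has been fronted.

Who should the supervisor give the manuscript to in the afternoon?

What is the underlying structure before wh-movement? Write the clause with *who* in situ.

The supervisor should give the manuscript to who in the afternoon.

'who' is the object of the preposition 'to' (recipient of 'give'). Fronting leaves a gap immediately after 'to':
Who should the supervisor give the manuscript to ___ in the afternoon?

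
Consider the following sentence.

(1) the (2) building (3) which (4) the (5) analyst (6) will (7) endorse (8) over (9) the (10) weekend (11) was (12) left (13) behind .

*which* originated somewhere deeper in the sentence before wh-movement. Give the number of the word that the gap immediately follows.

'which' functions as the direct object of 'endorse'. It moves to the left edge, and the trace sits right after 'endorse':
The building which the analyst will endorse ___ over the weekend was left behind.
'endorse' is word 7.

7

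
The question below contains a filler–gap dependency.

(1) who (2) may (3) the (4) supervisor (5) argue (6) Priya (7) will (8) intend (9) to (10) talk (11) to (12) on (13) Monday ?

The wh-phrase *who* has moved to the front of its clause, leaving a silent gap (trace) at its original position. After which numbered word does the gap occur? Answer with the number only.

In situ: The supervisor may argue Priya will intend to talk to who on Monday.
'who' functions as the object of the preposition 'to'. Fronting leaves a gap immediately after 'to':
Who may the supervisor argue Priya will intend to talk to ___ on Monday?
'to' is word 11.

11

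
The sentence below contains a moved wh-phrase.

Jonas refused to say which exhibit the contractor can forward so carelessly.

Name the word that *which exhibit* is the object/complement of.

Underlying clause: The contractor can forward which exhibit so carelessly.
'which exhibit' functions as the direct object of 'forward'. It moves to the left edge, and the trace sits right after 'forward':
Jonas refused to say which exhibit the contractor can forward ___ so carelessly.

forward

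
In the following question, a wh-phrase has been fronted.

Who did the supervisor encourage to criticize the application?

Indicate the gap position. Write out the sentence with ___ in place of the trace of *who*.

Pre-movement form: The supervisor did encourage who to criticize the application.
'who' functions as the direct object of 'encourage'. The gap is right after 'encourage'.

Who did the supervisor encourage ___ to criticize the application?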